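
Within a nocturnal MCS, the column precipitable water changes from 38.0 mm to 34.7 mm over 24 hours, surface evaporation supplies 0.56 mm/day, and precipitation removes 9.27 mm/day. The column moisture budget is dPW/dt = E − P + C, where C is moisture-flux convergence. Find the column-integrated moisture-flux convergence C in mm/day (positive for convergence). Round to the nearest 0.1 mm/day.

C ≈ 5.4 mm/day

dPW/dt = (34.7 − 38.0) mm / (24/24 day) = -3.300 mm/day.
C = dPW/dt − E + P = (-3.300) − 0.56 + 9.27 = 5.4 mm/day.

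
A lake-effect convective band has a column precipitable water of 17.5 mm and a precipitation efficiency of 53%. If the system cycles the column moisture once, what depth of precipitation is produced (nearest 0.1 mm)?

Precipitation = ε × PW = 0.53 × 17.5 = 9.3 mm.

precipitation ≈ 9.3 mm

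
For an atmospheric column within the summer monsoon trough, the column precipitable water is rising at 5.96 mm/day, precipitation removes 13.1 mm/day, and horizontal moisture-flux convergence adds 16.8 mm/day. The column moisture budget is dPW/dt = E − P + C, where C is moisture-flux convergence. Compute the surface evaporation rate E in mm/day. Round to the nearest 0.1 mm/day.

E ≈ 2.3 mm/day

dPW/dt = +5.96 mm/day.
E = dPW/dt + P − C = (+5.96) + 13.1 − (16.8) = 2.3 mm/day.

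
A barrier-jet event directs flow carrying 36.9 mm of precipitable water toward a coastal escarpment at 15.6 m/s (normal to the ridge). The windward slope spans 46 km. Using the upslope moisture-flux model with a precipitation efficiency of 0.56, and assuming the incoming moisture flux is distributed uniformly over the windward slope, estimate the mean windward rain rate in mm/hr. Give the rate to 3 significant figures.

Incoming column moisture flux per unit ridge length: F = V × PW = 15.6 × 36.9 = 575.64 mm·m/s.
Spread over the 46 km slope with efficiency ε = 0.56: R = ε·F/W = 0.56 × 575.64 / 46000 m = 7.008e-03 mm/s.
R = 7.008e-03 × 3600 = 25.2 mm/hr.

R ≈ 25.2 mm/hr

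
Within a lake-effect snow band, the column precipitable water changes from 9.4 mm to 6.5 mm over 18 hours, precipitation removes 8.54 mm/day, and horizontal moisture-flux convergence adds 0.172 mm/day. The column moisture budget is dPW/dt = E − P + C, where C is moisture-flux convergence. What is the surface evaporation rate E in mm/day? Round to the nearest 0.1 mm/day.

dPW/dt = (6.5 − 9.4) mm / (18/24 day) = -3.867 mm/day.
E = dPW/dt + P − C = (-3.867) + 8.54 − (0.172) = 4.5 mm/day.

E ≈ 4.5 mm/day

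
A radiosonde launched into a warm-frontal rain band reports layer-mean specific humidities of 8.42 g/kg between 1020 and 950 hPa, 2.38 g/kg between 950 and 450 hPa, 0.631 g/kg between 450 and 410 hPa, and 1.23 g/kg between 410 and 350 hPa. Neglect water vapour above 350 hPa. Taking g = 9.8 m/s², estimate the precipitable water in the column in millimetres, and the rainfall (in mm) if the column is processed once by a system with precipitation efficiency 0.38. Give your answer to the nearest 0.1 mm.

PW ≈ 19.2 mm; rainfall ≈ 7.3 mm

Precipitable water is the column-integrated vapour mass per unit area: PW = (1/g) Σ q̄ Δp, with q in kg/kg and Δp in Pa (1 kg/m² of water = 1 mm).
Layer 1020–950 hPa: Δp = 70 hPa = 7000 Pa, q̄ = 0.00842 kg/kg → 0.00842 × 7000 / 9.8 = 6.01 mm
Layer 950–450 hPa: Δp = 500 hPa = 50000 Pa, q̄ = 0.00238 kg/kg → 0.00238 × 50000 / 9.8 = 12.14 mm
Layer 450–410 hPa: Δp = 40 hPa = 4000 Pa, q̄ = 0.000631 kg/kg → 0.000631 × 4000 / 9.8 = 0.26 mm
Layer 410–350 hPa: Δp = 60 hPa = 6000 Pa, q̄ = 0.00123 kg/kg → 0.00123 × 6000 / 9.8 = 0.75 mm
PW = 6.01 + 12.14 + 0.26 + 0.75 = 19.16 ≈ 19.2 mm.
Rainfall = ε × PW = 0.38 × 19.2 = 7.3 mm.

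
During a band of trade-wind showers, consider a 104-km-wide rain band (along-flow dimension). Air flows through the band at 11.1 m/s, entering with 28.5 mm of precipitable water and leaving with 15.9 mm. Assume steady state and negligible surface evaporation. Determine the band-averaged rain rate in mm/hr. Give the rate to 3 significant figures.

R ≈ 4.84 mm/hr

Column moisture flux per unit crosswind length is F = V × PW.
Inflow: F_in = 11.1 × 28.5 = 316.35 mm·m/s
Outflow: F_out = 11.1 × 15.9 = 176.49 mm·m/s
Steady-state rate R = (F_in − F_out)/L = (316.35 − 176.49) / 104000 m = 1.345e-03 mm/s.
R = 1.345e-03 × 3600 = 4.84 mm/hr.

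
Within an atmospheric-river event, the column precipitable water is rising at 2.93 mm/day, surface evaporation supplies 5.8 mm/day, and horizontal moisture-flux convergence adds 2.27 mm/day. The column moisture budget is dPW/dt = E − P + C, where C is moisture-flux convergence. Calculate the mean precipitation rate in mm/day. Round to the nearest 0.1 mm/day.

dPW/dt = +2.93 mm/day.
P = E + C − dPW/dt = 5.8 + (2.27) − (+2.93) = 5.1 mm/day.

P ≈ 5.1 mm/day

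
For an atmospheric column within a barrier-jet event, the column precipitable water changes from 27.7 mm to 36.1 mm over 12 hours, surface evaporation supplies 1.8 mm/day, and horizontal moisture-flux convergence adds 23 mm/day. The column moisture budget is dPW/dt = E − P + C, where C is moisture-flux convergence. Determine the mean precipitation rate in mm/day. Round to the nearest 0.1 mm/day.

dPW/dt = (36.1 − 27.7) mm / (12/24 day) = +16.800 mm/day.
P = E + C − dPW/dt = 1.8 + (23) − (+16.800) = 8.0 mm/day.

P ≈ 8.0 mm/day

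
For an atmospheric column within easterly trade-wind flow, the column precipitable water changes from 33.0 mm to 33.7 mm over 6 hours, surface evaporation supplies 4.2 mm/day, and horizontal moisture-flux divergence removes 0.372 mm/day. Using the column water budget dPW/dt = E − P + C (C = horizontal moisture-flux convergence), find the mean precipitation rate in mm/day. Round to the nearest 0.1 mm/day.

dPW/dt = (33.7 − 33.0) mm / (6/24 day) = +2.800 mm/day.
P = E + C − dPW/dt = 4.2 + (-0.372) − (+2.800) = 1.0 mm/day.

P ≈ 1.0 mm/day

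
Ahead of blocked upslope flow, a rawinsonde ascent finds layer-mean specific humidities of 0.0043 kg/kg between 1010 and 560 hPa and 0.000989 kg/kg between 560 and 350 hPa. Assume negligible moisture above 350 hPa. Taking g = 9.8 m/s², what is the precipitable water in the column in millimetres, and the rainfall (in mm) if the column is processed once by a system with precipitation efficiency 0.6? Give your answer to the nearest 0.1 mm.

Precipitable water is the column-integrated vapour mass per unit area: PW = (1/g) Σ q̄ Δp, with q in kg/kg and Δp in Pa (1 kg/m² of water = 1 mm).
Layer 1010–560 hPa: Δp = 450 hPa = 45000 Pa, q̄ = 0.0043 kg/kg → 0.0043 × 45000 / 9.8 = 19.74 mm
Layer 560–350 hPa: Δp = 210 hPa = 21000 Pa, q̄ = 0.000989 kg/kg → 0.000989 × 21000 / 9.8 = 2.12 mm
PW = 19.74 + 2.12 = 21.86 ≈ 21.9 mm.
Rainfall = ε × PW = 0.6 × 21.9 = 13.1 mm.

PW ≈ 21.9 mm; rainfall ≈ 13.1 mm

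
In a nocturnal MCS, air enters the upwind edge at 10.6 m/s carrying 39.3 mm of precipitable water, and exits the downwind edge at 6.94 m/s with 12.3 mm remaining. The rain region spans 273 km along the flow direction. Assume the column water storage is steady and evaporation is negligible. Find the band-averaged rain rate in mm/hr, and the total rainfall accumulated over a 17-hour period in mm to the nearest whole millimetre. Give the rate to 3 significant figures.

R ≈ 4.37 mm/hr; total ≈ 74 mm

Column moisture flux per unit crosswind length is F = V × PW.
Inflow: F_in = 10.6 × 39.3 = 416.58 mm·m/s
Outflow: F_out = 6.94 × 12.3 = 85.362 mm·m/s
Steady-state rate R = (F_in − F_out)/L = (416.58 − 85.362) / 273000 m = 1.213e-03 mm/s.
R = 1.213e-03 × 3600 = 4.37 mm/hr.
Over 17 h: total = 4.37 × 17 = 74.29 ≈ 74 mm.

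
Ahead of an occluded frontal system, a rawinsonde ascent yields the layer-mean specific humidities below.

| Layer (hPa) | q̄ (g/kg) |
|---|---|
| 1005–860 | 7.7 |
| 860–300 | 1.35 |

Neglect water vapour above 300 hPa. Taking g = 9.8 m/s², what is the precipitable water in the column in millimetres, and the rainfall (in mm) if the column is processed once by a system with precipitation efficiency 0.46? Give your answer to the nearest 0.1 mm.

PW ≈ 19.1 mm; rainfall ≈ 8.8 mm

Precipitable water is the column-integrated vapour mass per unit area: PW = (1/g) Σ q̄ Δp, with q in kg/kg and Δp in Pa (1 kg/m² of water = 1 mm).
Layer 1005–860 hPa: Δp = 145 hPa = 14500 Pa, q̄ = 0.0077 kg/kg → 0.0077 × 14500 / 9.8 = 11.39 mm
Layer 860–300 hPa: Δp = 560 hPa = 56000 Pa, q̄ = 0.00135 kg/kg → 0.00135 × 56000 / 9.8 = 7.71 mm
PW = 11.39 + 7.71 = 19.10 ≈ 19.1 mm.
Rainfall = ε × PW = 0.46 × 19.1 = 8.8 mm.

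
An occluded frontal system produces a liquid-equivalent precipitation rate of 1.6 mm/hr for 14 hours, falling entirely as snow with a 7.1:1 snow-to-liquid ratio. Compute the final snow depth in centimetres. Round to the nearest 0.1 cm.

Liquid-equivalent depth = 1.6 × 14 = 22.4 mm.
Snow depth = 22.4 mm × 7.1 = 159.04 mm = 15.9 cm.

snow depth ≈ 15.9 cm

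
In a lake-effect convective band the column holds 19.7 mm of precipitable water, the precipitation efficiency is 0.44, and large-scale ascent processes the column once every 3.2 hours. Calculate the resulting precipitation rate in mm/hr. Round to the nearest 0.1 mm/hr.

Each overturning extracts ε × PW = 0.44 × 19.7 = 8.668 mm.
Rate = ε·PW / τ = 8.668 / 3.2 h = 2.7 mm/hr.

R ≈ 2.7 mm/hr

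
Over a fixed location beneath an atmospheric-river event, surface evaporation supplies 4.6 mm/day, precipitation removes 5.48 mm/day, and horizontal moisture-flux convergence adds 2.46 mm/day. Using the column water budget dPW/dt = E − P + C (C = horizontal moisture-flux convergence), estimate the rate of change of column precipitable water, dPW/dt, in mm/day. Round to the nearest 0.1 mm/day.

dPW/dt ≈ 1.6 mm/day

dPW/dt = E − P + C = 4.6 − 5.48 + (2.46) = 1.6 mm/day.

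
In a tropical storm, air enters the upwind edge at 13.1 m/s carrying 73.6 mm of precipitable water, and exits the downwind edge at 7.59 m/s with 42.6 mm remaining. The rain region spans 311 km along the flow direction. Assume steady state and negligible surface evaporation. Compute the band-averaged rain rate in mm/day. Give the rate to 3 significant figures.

Column moisture flux per unit crosswind length is F = V × PW.
Inflow: F_in = 13.1 × 73.6 = 964.16 mm·m/s
Outflow: F_out = 7.59 × 42.6 = 323.334 mm·m/s
Steady-state rate R = (F_in − F_out)/L = (964.16 − 323.334) / 311000 m = 2.061e-03 mm/s.
R = 2.061e-03 × 3600 × 24 = 178 mm/day.

R ≈ 178 mm/day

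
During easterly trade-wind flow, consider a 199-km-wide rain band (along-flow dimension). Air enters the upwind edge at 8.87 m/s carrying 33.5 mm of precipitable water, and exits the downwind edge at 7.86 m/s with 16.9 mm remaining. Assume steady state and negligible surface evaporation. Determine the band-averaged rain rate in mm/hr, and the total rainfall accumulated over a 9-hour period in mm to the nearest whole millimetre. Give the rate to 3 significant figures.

Column moisture flux per unit crosswind length is F = V × PW.
Inflow: F_in = 8.87 × 33.5 = 297.145 mm·m/s
Outflow: F_out = 7.86 × 16.9 = 132.834 mm·m/s
Steady-state rate R = (F_in − F_out)/L = (297.145 − 132.834) / 199000 m = 8.257e-04 mm/s.
R = 8.257e-04 × 3600 = 2.97 mm/hr.
Over 9 h: total = 2.97 × 9 = 26.73 ≈ 27 mm.

R ≈ 2.97 mm/hr; total ≈ 27 mm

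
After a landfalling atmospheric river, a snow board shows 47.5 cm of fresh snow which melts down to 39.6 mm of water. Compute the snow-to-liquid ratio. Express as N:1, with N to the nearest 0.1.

Ratio = snow depth / SWE = 475 mm / 39.6 mm = 12.0, i.e. 12.0:1.

ratio ≈ 12.0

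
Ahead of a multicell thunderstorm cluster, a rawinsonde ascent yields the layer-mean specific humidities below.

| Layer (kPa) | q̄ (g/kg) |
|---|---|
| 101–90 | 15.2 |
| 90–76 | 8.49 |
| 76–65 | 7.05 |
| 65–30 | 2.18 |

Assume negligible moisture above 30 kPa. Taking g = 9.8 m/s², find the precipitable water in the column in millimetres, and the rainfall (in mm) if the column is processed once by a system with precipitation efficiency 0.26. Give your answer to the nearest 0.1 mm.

Precipitable water is the column-integrated vapour mass per unit area: PW = (1/g) Σ q̄ Δp, with q in kg/kg and Δp in Pa (1 kg/m² of water = 1 mm).
Layer 101–90 kPa: Δp = 110 hPa = 11000 Pa, q̄ = 0.0152 kg/kg → 0.0152 × 11000 / 9.8 = 17.06 mm
Layer 90–76 kPa: Δp = 140 hPa = 14000 Pa, q̄ = 0.00849 kg/kg → 0.00849 × 14000 / 9.8 = 12.13 mm
Layer 76–65 kPa: Δp = 110 hPa = 11000 Pa, q̄ = 0.00705 kg/kg → 0.00705 × 11000 / 9.8 = 7.91 mm
Layer 65–30 kPa: Δp = 350 hPa = 35000 Pa, q̄ = 0.00218 kg/kg → 0.00218 × 35000 / 9.8 = 7.79 mm
PW = 17.06 + 12.13 + 7.91 + 7.79 = 44.89 ≈ 44.9 mm.
Rainfall = ε × PW = 0.26 × 44.9 = 11.7 mm.

PW ≈ 44.9 mm; rainfall ≈ 11.7 mm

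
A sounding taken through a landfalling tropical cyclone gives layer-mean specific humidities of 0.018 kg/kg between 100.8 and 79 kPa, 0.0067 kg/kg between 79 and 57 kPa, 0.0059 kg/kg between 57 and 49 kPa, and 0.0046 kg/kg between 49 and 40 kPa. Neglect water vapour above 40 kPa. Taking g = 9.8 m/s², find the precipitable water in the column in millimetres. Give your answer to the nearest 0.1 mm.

PW ≈ 64.1 mm

Precipitable water is the column-integrated vapour mass per unit area: PW = (1/g) Σ q̄ Δp, with q in kg/kg and Δp in Pa (1 kg/m² of water = 1 mm).
Layer 100.8–79 kPa: Δp = 218 hPa = 21800 Pa, q̄ = 0.018 kg/kg → 0.018 × 21800 / 9.8 = 40.04 mm
Layer 79–57 kPa: Δp = 220 hPa = 22000 Pa, q̄ = 0.0067 kg/kg → 0.0067 × 22000 / 9.8 = 15.04 mm
Layer 57–49 kPa: Δp = 80 hPa = 8000 Pa, q̄ = 0.0059 kg/kg → 0.0059 × 8000 / 9.8 = 4.82 mm
Layer 49–40 kPa: Δp = 90 hPa = 9000 Pa, q̄ = 0.0046 kg/kg → 0.0046 × 9000 / 9.8 = 4.22 mm
PW = 40.04 + 15.04 + 4.82 + 4.22 = 64.12 ≈ 64.1 mm.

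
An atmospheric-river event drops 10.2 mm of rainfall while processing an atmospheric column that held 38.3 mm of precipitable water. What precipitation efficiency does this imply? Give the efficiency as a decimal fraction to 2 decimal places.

ε = rainfall / PW = 10.2 / 38.3 = 0.27.

ε ≈ 0.27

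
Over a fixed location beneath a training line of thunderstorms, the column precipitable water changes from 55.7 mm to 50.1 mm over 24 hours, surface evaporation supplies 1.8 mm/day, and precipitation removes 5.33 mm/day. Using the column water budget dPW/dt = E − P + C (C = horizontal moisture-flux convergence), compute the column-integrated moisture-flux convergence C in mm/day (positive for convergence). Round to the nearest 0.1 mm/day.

C ≈ -2.1 mm/day

dPW/dt = (50.1 − 55.7) mm / (24/24 day) = -5.600 mm/day.
C = dPW/dt − E + P = (-5.600) − 1.8 + 5.33 = -2.1 mm/day.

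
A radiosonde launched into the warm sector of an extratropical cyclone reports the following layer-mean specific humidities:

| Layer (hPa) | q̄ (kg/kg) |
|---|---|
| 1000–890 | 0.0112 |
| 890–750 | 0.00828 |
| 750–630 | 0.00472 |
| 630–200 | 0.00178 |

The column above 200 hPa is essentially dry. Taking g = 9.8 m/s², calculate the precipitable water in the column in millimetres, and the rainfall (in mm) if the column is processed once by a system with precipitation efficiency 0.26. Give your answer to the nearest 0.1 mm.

PW ≈ 38.0 mm; rainfall ≈ 9.9 mm

Precipitable water is the column-integrated vapour mass per unit area: PW = (1/g) Σ q̄ Δp, with q in kg/kg and Δp in Pa (1 kg/m² of water = 1 mm).
Layer 1000–890 hPa: Δp = 110 hPa = 11000 Pa, q̄ = 0.0112 kg/kg → 0.0112 × 11000 / 9.8 = 12.57 mm
Layer 890–750 hPa: Δp = 140 hPa = 14000 Pa, q̄ = 0.00828 kg/kg → 0.00828 × 14000 / 9.8 = 11.83 mm
Layer 750–630 hPa: Δp = 120 hPa = 12000 Pa, q̄ = 0.00472 kg/kg → 0.00472 × 12000 / 9.8 = 5.78 mm
Layer 630–200 hPa: Δp = 430 hPa = 43000 Pa, q̄ = 0.00178 kg/kg → 0.00178 × 43000 / 9.8 = 7.81 mm
PW = 12.57 + 11.83 + 5.78 + 7.81 = 37.99 ≈ 38.0 mm.
Rainfall = ε × PW = 0.26 × 38.0 = 9.9 mm.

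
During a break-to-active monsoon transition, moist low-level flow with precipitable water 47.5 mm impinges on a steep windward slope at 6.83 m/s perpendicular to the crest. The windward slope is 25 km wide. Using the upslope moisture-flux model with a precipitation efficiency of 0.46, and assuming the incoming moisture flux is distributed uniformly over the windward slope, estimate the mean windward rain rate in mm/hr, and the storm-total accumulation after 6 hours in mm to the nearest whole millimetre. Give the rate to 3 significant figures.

Incoming column moisture flux per unit ridge length: F = V × PW = 6.83 × 47.5 = 324.425 mm·m/s.
Spread over the 25 km slope with efficiency ε = 0.46: R = ε·F/W = 0.46 × 324.425 / 25000 m = 5.969e-03 mm/s.
R = 5.969e-03 × 3600 = 21.5 mm/hr.
Over 6 h: total = 21.5 × 6 = 129 mm.

R ≈ 21.5 mm/hr; total ≈ 129 mm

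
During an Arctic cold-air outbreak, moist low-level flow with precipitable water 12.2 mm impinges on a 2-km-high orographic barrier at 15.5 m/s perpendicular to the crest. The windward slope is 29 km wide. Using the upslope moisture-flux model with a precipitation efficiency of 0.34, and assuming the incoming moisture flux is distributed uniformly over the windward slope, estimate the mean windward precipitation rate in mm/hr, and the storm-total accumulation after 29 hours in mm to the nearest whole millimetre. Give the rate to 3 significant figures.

R ≈ 7.98 mm/hr; total ≈ 231 mm

Incoming column moisture flux per unit ridge length: F = V × PW = 15.5 × 12.2 = 189.1 mm·m/s.
Spread over the 29 km slope with efficiency ε = 0.34: R = ε·F/W = 0.34 × 189.1 / 29000 m = 2.217e-03 mm/s.
R = 2.217e-03 × 3600 = 7.98 mm/hr.
Over 29 h: total = 7.98 × 29 = 231.42 ≈ 231 mm.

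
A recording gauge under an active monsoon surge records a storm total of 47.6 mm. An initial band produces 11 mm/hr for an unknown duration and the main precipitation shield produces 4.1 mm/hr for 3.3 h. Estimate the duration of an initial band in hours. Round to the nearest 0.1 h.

Known phases: 4.1 × 3.3 = 13.53 mm.
Remaining depth = 47.6 − 13.53 = 34.07 mm.
Duration = 34.07 / 11 = 3.1 h.

duration ≈ 3.1 h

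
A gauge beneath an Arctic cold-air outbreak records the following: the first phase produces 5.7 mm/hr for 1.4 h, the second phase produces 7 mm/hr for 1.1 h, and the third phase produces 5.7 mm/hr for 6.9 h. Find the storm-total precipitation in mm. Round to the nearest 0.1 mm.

Total = Σ Rᵢ Δtᵢ = 5.7 × 1.4 + 7 × 1.1 + 5.7 × 6.9
      = 7.98 + 7.7 + 39.33 = 55.0 mm.

total ≈ 55.0 mm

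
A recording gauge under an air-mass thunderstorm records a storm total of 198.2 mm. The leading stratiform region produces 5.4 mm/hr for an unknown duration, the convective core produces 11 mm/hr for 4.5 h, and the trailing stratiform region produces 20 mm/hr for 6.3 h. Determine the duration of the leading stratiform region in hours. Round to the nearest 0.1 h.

Known phases: 11 × 4.5 + 20 × 6.3 = 49.5 + 126 = 175.5 mm.
Remaining depth = 198.2 − 175.5 = 22.7 mm.
Duration = 22.7 / 5.4 = 4.2 h.

duration ≈ 4.2 h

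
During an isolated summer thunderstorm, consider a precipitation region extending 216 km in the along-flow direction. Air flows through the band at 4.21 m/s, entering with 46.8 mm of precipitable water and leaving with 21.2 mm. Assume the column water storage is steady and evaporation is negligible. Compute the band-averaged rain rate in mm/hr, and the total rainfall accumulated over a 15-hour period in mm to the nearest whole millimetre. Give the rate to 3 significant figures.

R ≈ 1.80 mm/hr; total ≈ 27 mm

Column moisture flux per unit crosswind length is F = V × PW.
Inflow: F_in = 4.21 × 46.8 = 197.028 mm·m/s
Outflow: F_out = 4.21 × 21.2 = 89.252 mm·m/s
Steady-state rate R = (F_in − F_out)/L = (197.028 − 89.252) / 216000 m = 4.990e-04 mm/s.
R = 4.990e-04 × 3600 = 1.80 mm/hr.
Over 15 h: total = 1.80 × 15 = 27 mm.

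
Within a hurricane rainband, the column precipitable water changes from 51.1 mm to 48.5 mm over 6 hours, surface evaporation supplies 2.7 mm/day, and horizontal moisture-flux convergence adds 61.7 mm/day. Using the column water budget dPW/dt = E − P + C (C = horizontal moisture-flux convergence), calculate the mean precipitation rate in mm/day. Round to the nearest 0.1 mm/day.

dPW/dt = (48.5 − 51.1) mm / (6/24 day) = -10.400 mm/day.
P = E + C − dPW/dt = 2.7 + (61.7) − (-10.400) = 74.8 mm/day.

P ≈ 74.8 mm/day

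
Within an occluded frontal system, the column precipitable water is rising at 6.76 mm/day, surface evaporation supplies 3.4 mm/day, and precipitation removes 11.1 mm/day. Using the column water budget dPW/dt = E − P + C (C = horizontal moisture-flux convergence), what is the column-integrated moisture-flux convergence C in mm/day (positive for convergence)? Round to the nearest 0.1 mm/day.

C ≈ 14.5 mm/day

dPW/dt = +6.76 mm/day.
C = dPW/dt − E + P = (+6.76) − 3.4 + 11.1 = 14.5 mm/day.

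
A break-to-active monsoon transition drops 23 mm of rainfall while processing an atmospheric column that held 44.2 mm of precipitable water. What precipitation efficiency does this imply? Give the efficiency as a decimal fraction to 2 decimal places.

ε = rainfall / PW = 23 / 44.2 = 0.52.

ε ≈ 0.52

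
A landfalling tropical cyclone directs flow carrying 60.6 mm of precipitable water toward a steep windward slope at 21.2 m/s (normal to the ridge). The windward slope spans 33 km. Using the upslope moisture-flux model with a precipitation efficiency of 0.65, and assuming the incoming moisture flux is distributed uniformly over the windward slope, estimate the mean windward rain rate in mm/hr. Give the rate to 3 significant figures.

R ≈ 91.1 mm/hr

Incoming column moisture flux per unit ridge length: F = V × PW = 21.2 × 60.6 = 1284.72 mm·m/s.
Spread over the 33 km slope with efficiency ε = 0.65: R = ε·F/W = 0.65 × 1284.72 / 33000 m = 2.531e-02 mm/s.
R = 2.531e-02 × 3600 = 91.1 mm/hr.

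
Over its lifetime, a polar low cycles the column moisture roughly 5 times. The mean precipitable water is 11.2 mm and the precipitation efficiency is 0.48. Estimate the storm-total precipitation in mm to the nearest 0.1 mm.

precipitation ≈ 26.9 mm

Each cycle deposits ε × PW = 0.48 × 11.2 = 5.376 mm.
Over 5 cycles: 5 × 5.376 = 26.9 mm.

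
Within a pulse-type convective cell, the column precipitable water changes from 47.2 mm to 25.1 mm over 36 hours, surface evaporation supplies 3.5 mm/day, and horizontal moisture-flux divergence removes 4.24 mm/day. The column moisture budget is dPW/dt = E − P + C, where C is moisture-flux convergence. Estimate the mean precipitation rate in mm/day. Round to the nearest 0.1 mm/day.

P ≈ 14.0 mm/day

dPW/dt = (25.1 − 47.2) mm / (36/24 day) = -14.733 mm/day.
P = E + C − dPW/dt = 3.5 + (-4.24) − (-14.733) = 14.0 mm/day.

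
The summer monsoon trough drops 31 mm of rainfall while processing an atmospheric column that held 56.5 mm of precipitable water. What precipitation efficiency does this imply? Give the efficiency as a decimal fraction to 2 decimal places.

ε = rainfall / PW = 31 / 56.5 = 0.55.

ε ≈ 0.55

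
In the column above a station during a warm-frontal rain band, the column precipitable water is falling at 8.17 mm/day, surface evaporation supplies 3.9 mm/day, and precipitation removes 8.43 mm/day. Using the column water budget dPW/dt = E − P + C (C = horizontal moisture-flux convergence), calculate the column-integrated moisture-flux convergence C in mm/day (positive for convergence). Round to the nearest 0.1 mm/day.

C ≈ -3.6 mm/day

dPW/dt = -8.17 mm/day.
C = dPW/dt − E + P = (-8.17) − 3.9 + 8.43 = -3.6 mm/day.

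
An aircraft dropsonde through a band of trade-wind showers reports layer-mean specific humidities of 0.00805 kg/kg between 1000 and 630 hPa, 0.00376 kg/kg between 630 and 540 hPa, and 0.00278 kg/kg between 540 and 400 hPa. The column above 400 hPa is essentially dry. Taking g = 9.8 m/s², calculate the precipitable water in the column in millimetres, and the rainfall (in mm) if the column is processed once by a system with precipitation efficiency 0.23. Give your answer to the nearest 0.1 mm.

Precipitable water is the column-integrated vapour mass per unit area: PW = (1/g) Σ q̄ Δp, with q in kg/kg and Δp in Pa (1 kg/m² of water = 1 mm).
Layer 1000–630 hPa: Δp = 370 hPa = 37000 Pa, q̄ = 0.00805 kg/kg → 0.00805 × 37000 / 9.8 = 30.39 mm
Layer 630–540 hPa: Δp = 90 hPa = 9000 Pa, q̄ = 0.00376 kg/kg → 0.00376 × 9000 / 9.8 = 3.45 mm
Layer 540–400 hPa: Δp = 140 hPa = 14000 Pa, q̄ = 0.00278 kg/kg → 0.00278 × 14000 / 9.8 = 3.97 mm
PW = 30.39 + 3.45 + 3.97 = 37.81 ≈ 37.8 mm.
Rainfall = ε × PW = 0.23 × 37.8 = 8.7 mm.

PW ≈ 37.8 mm; rainfall ≈ 8.7 mm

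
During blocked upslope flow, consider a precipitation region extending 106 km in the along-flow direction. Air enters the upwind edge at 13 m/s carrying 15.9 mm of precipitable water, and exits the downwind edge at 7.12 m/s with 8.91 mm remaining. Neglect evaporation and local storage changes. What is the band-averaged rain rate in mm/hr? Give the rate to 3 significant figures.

Column moisture flux per unit crosswind length is F = V × PW.
Inflow: F_in = 13 × 15.9 = 206.7 mm·m/s
Outflow: F_out = 7.12 × 8.91 = 63.4392 mm·m/s
Steady-state rate R = (F_in − F_out)/L = (206.7 − 63.4392) / 106000 m = 1.352e-03 mm/s.
R = 1.352e-03 × 3600 = 4.87 mm/hr.

R ≈ 4.87 mm/hr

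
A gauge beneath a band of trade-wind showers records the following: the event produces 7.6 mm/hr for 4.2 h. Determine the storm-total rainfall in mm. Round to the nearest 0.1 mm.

total ≈ 31.9 mm

Total = Σ Rᵢ Δtᵢ = 7.6 × 4.2
      = 31.92 = 31.9 mm.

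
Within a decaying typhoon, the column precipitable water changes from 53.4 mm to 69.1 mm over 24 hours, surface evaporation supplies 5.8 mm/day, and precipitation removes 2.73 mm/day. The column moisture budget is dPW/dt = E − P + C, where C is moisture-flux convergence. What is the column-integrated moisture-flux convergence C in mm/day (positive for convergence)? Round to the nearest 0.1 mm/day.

dPW/dt = (69.1 − 53.4) mm / (24/24 day) = +15.700 mm/day.
C = dPW/dt − E + P = (+15.700) − 5.8 + 2.73 = 12.6 mm/day.

C ≈ 12.6 mm/day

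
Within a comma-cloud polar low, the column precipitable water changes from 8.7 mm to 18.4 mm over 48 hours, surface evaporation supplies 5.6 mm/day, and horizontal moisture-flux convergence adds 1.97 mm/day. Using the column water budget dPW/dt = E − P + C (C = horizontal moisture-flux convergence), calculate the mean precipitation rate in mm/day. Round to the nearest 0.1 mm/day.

P ≈ 2.7 mm/day

dPW/dt = (18.4 − 8.7) mm / (48/24 day) = +4.850 mm/day.
P = E + C − dPW/dt = 5.6 + (1.97) − (+4.850) = 2.7 mm/day.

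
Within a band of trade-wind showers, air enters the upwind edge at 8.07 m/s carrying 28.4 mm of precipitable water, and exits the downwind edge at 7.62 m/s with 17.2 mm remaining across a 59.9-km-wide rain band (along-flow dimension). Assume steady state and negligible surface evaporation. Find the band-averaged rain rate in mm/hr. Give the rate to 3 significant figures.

Column moisture flux per unit crosswind length is F = V × PW.
Inflow: F_in = 8.07 × 28.4 = 229.188 mm·m/s
Outflow: F_out = 7.62 × 17.2 = 131.064 mm·m/s
Steady-state rate R = (F_in − F_out)/L = (229.188 − 131.064) / 59900 m = 1.638e-03 mm/s.
R = 1.638e-03 × 3600 = 5.90 mm/hr.

R ≈ 5.90 mm/hr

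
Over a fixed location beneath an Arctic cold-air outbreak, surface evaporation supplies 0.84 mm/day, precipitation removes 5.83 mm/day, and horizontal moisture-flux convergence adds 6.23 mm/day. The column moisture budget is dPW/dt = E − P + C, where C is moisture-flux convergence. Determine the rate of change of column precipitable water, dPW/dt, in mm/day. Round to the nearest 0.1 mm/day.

dPW/dt = E − P + C = 0.84 − 5.83 + (6.23) = 1.2 mm/day.

dPW/dt ≈ 1.2 mm/day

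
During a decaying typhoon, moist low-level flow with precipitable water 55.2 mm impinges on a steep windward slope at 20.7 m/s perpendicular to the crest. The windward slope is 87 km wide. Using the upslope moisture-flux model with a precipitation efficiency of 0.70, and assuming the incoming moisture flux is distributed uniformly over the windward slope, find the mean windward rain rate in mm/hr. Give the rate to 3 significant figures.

Incoming column moisture flux per unit ridge length: F = V × PW = 20.7 × 55.2 = 1142.64 mm·m/s.
Spread over the 87 km slope with efficiency ε = 0.70: R = ε·F/W = 0.70 × 1142.64 / 87000 m = 9.194e-03 mm/s.
R = 9.194e-03 × 3600 = 33.1 mm/hr.

R ≈ 33.1 mm/hr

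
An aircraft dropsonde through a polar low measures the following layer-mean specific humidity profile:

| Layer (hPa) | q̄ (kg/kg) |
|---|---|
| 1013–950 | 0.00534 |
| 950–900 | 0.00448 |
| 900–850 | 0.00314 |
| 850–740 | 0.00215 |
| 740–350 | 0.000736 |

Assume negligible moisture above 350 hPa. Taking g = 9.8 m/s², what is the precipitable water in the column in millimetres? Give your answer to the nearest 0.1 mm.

Precipitable water is the column-integrated vapour mass per unit area: PW = (1/g) Σ q̄ Δp, with q in kg/kg and Δp in Pa (1 kg/m² of water = 1 mm).
Layer 1013–950 hPa: Δp = 63 hPa = 6300 Pa, q̄ = 0.00534 kg/kg → 0.00534 × 6300 / 9.8 = 3.43 mm
Layer 950–900 hPa: Δp = 50 hPa = 5000 Pa, q̄ = 0.00448 kg/kg → 0.00448 × 5000 / 9.8 = 2.29 mm
Layer 900–850 hPa: Δp = 50 hPa = 5000 Pa, q̄ = 0.00314 kg/kg → 0.00314 × 5000 / 9.8 = 1.60 mm
Layer 850–740 hPa: Δp = 110 hPa = 11000 Pa, q̄ = 0.00215 kg/kg → 0.00215 × 11000 / 9.8 = 2.41 mm
Layer 740–350 hPa: Δp = 390 hPa = 39000 Pa, q̄ = 0.000736 kg/kg → 0.000736 × 39000 / 9.8 = 2.93 mm
PW = 3.43 + 2.29 + 1.60 + 2.41 + 2.93 = 12.66 ≈ 12.7 mm.

PW ≈ 12.7 mm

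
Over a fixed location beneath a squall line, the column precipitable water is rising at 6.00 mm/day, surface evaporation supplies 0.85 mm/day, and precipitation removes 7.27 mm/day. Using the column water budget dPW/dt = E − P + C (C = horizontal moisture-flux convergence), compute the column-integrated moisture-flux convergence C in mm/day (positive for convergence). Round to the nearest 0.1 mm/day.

dPW/dt = +6.00 mm/day.
C = dPW/dt − E + P = (+6.00) − 0.85 + 7.27 = 12.4 mm/day.

C ≈ 12.4 mm/day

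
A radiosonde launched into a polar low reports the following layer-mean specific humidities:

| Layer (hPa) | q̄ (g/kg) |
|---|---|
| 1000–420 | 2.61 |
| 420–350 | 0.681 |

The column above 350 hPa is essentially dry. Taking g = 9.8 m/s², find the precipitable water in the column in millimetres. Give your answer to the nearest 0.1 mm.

Precipitable water is the column-integrated vapour mass per unit area: PW = (1/g) Σ q̄ Δp, with q in kg/kg and Δp in Pa (1 kg/m² of water = 1 mm).
Layer 1000–420 hPa: Δp = 580 hPa = 58000 Pa, q̄ = 0.00261 kg/kg → 0.00261 × 58000 / 9.8 = 15.45 mm
Layer 420–350 hPa: Δp = 70 hPa = 7000 Pa, q̄ = 0.000681 kg/kg → 0.000681 × 7000 / 9.8 = 0.49 mm
PW = 15.45 + 0.49 = 15.94 ≈ 15.9 mm.

PW ≈ 15.9 mm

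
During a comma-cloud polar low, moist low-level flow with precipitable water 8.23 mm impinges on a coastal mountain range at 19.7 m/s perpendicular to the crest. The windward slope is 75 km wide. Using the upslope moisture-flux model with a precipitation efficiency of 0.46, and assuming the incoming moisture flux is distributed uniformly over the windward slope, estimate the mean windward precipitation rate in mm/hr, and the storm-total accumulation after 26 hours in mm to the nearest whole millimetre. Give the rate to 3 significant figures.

Incoming column moisture flux per unit ridge length: F = V × PW = 19.7 × 8.23 = 162.131 mm·m/s.
Spread over the 75 km slope with efficiency ε = 0.46: R = ε·F/W = 0.46 × 162.131 / 75000 m = 9.944e-04 mm/s.
R = 9.944e-04 × 3600 = 3.58 mm/hr.
Over 26 h: total = 3.58 × 26 = 93.08 ≈ 93 mm.

R ≈ 3.58 mm/hr; total ≈ 93 mm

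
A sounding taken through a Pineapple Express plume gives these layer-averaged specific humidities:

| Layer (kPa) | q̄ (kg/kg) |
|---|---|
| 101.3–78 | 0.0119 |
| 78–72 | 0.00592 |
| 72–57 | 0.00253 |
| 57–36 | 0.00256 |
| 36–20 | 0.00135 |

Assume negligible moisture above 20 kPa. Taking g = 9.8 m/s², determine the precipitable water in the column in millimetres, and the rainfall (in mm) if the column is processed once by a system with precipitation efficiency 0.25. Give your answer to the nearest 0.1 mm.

Precipitable water is the column-integrated vapour mass per unit area: PW = (1/g) Σ q̄ Δp, with q in kg/kg and Δp in Pa (1 kg/m² of water = 1 mm).
Layer 101.3–78 kPa: Δp = 233 hPa = 23300 Pa, q̄ = 0.0119 kg/kg → 0.0119 × 23300 / 9.8 = 28.29 mm
Layer 78–72 kPa: Δp = 60 hPa = 6000 Pa, q̄ = 0.00592 kg/kg → 0.00592 × 6000 / 9.8 = 3.62 mm
Layer 72–57 kPa: Δp = 150 hPa = 15000 Pa, q̄ = 0.00253 kg/kg → 0.00253 × 15000 / 9.8 = 3.87 mm
Layer 57–36 kPa: Δp = 210 hPa = 21000 Pa, q̄ = 0.00256 kg/kg → 0.00256 × 21000 / 9.8 = 5.49 mm
Layer 36–20 kPa: Δp = 160 hPa = 16000 Pa, q̄ = 0.00135 kg/kg → 0.00135 × 16000 / 9.8 = 2.20 mm
PW = 28.29 + 3.62 + 3.87 + 5.49 + 2.20 = 43.47 ≈ 43.5 mm.
Rainfall = ε × PW = 0.25 × 43.5 = 10.9 mm.

PW ≈ 43.5 mm; rainfall ≈ 10.9 mm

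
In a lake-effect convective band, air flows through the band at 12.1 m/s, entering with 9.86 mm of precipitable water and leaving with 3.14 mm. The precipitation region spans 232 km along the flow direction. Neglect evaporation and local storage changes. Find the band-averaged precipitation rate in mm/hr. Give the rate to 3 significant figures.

R ≈ 1.26 mm/hr

Column moisture flux per unit crosswind length is F = V × PW.
Inflow: F_in = 12.1 × 9.86 = 119.306 mm·m/s
Outflow: F_out = 12.1 × 3.14 = 37.994 mm·m/s
Steady-state rate R = (F_in − F_out)/L = (119.306 − 37.994) / 232000 m = 3.505e-04 mm/s.
R = 3.505e-04 × 3600 = 1.26 mm/hr.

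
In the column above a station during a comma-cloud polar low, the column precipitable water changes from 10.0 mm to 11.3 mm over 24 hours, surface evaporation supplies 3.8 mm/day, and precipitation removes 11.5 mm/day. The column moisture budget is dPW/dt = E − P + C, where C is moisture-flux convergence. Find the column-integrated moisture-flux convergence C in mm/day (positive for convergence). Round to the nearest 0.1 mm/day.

dPW/dt = (11.3 − 10.0) mm / (24/24 day) = +1.300 mm/day.
C = dPW/dt − E + P = (+1.300) − 3.8 + 11.5 = 9.0 mm/day.

C ≈ 9.0 mm/day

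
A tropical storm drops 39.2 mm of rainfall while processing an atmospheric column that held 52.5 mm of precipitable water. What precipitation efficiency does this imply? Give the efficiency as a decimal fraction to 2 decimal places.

ε = rainfall / PW = 39.2 / 52.5 = 0.75.

ε ≈ 0.75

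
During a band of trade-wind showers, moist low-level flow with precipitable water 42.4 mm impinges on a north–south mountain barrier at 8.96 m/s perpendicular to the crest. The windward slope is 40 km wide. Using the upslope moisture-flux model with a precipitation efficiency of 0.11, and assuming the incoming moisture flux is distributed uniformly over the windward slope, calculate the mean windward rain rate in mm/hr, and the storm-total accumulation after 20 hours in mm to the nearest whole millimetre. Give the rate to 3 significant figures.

Incoming column moisture flux per unit ridge length: F = V × PW = 8.96 × 42.4 = 379.904 mm·m/s.
Spread over the 40 km slope with efficiency ε = 0.11: R = ε·F/W = 0.11 × 379.904 / 40000 m = 1.045e-03 mm/s.
R = 1.045e-03 × 3600 = 3.76 mm/hr.
Over 20 h: total = 3.76 × 20 = 75.2 ≈ 75 mm.

R ≈ 3.76 mm/hr; total ≈ 75 mm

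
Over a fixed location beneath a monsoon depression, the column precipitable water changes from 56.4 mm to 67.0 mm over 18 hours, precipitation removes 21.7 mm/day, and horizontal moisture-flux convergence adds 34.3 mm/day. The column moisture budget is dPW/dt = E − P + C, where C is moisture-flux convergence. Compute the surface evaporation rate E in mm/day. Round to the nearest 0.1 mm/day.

E ≈ 1.5 mm/day

dPW/dt = (67.0 − 56.4) mm / (18/24 day) = +14.133 mm/day.
E = dPW/dt + P − C = (+14.133) + 21.7 − (34.3) = 1.5 mm/day.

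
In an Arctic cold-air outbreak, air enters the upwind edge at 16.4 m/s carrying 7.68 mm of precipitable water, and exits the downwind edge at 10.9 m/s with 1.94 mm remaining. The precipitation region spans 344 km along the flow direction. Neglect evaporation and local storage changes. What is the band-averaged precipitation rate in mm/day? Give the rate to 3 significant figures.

Column moisture flux per unit crosswind length is F = V × PW.
Inflow: F_in = 16.4 × 7.68 = 125.952 mm·m/s
Outflow: F_out = 10.9 × 1.94 = 21.146 mm·m/s
Steady-state rate R = (F_in − F_out)/L = (125.952 − 21.146) / 344000 m = 3.047e-04 mm/s.
R = 3.047e-04 × 3600 × 24 = 26.3 mm/day.

R ≈ 26.3 mm/day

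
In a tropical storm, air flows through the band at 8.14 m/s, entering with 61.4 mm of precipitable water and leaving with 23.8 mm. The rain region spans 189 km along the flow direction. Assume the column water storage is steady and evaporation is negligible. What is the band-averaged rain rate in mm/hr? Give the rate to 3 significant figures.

R ≈ 5.83 mm/hr

Column moisture flux per unit crosswind length is F = V × PW.
Inflow: F_in = 8.14 × 61.4 = 499.796 mm·m/s
Outflow: F_out = 8.14 × 23.8 = 193.732 mm·m/s
Steady-state rate R = (F_in − F_out)/L = (499.796 − 193.732) / 189000 m = 1.619e-03 mm/s.
R = 1.619e-03 × 3600 = 5.83 mm/hr.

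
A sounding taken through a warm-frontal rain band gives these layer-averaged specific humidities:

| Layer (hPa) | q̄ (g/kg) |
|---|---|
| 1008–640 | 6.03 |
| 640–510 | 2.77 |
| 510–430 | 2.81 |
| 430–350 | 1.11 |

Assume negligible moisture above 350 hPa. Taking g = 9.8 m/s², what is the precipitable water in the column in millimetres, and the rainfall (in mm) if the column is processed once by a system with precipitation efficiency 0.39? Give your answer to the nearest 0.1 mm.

PW ≈ 29.5 mm; rainfall ≈ 11.5 mm

Precipitable water is the column-integrated vapour mass per unit area: PW = (1/g) Σ q̄ Δp, with q in kg/kg and Δp in Pa (1 kg/m² of water = 1 mm).
Layer 1008–640 hPa: Δp = 368 hPa = 36800 Pa, q̄ = 0.00603 kg/kg → 0.00603 × 36800 / 9.8 = 22.64 mm
Layer 640–510 hPa: Δp = 130 hPa = 13000 Pa, q̄ = 0.00277 kg/kg → 0.00277 × 13000 / 9.8 = 3.67 mm
Layer 510–430 hPa: Δp = 80 hPa = 8000 Pa, q̄ = 0.00281 kg/kg → 0.00281 × 8000 / 9.8 = 2.29 mm
Layer 430–350 hPa: Δp = 80 hPa = 8000 Pa, q̄ = 0.00111 kg/kg → 0.00111 × 8000 / 9.8 = 0.91 mm
PW = 22.64 + 3.67 + 2.29 + 0.91 = 29.51 ≈ 29.5 mm.
Rainfall = ε × PW = 0.39 × 29.5 = 11.5 mm.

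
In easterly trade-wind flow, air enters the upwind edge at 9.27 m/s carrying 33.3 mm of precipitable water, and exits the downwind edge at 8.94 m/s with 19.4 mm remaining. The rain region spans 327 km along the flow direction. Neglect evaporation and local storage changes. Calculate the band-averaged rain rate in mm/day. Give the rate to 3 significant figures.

Column moisture flux per unit crosswind length is F = V × PW.
Inflow: F_in = 9.27 × 33.3 = 308.691 mm·m/s
Outflow: F_out = 8.94 × 19.4 = 173.436 mm·m/s
Steady-state rate R = (F_in − F_out)/L = (308.691 − 173.436) / 327000 m = 4.136e-04 mm/s.
R = 4.136e-04 × 3600 × 24 = 35.7 mm/day.

R ≈ 35.7 mm/day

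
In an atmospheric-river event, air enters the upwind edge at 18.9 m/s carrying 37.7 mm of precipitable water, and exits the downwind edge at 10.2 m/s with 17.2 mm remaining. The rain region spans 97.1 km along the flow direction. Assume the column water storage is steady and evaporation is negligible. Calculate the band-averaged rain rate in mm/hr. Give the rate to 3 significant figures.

Column moisture flux per unit crosswind length is F = V × PW.
Inflow: F_in = 18.9 × 37.7 = 712.53 mm·m/s
Outflow: F_out = 10.2 × 17.2 = 175.44 mm·m/s
Steady-state rate R = (F_in − F_out)/L = (712.53 − 175.44) / 97100 m = 5.531e-03 mm/s.
R = 5.531e-03 × 3600 = 19.9 mm/hr.

R ≈ 19.9 mm/hr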